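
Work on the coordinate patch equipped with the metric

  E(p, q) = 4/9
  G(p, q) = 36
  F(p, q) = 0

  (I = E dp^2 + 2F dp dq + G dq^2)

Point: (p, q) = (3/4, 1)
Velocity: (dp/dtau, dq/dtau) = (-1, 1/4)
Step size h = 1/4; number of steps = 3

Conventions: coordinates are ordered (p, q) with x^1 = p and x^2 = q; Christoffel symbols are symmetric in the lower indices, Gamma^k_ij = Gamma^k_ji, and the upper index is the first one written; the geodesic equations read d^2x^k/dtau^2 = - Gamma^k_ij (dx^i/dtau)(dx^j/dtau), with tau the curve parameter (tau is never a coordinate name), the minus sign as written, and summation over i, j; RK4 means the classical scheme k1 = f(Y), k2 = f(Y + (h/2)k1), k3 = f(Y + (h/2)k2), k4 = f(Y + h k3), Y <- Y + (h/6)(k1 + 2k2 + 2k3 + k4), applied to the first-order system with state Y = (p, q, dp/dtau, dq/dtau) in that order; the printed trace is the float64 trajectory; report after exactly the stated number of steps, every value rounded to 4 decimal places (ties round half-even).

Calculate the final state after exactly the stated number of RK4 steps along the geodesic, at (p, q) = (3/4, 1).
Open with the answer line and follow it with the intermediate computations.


Answer: p = 0.0000, q = 1.1875, dp/dtau = -1.0000, dq/dtau = 0.2500

f(Y) = (dp/dtau, dq/dtau, -Gamma^p_ij Y'^i Y'^j, -Gamma^q_ij Y'^i Y'^j) with the Gammas evaluated at the stage position; h = 0.250000; intermediate values shown to 6 dp
step 0: p = 0.7500, q = 1.0000, dp/dtau = -1.0000, dq/dtau = 0.2500
step 1:
  k1: at (p, q) = (0.750000, 1.000000), (dp/dtau, dq/dtau) = (-1.000000, 0.250000); Gamma_ppp = 0.000000, Gamma_ppq = 0.000000, Gamma_pqq = 0.000000, Gamma_qpp = 0.000000, Gamma_qpq = 0.000000, Gamma_qqq = 0.000000; k1 = (-1.000000, 0.250000, 0.000000, 0.000000)
  k2: at (p, q) = (0.625000, 1.031250), (dp/dtau, dq/dtau) = (-1.000000, 0.250000); Gamma_ppp = 0.000000, Gamma_ppq = 0.000000, Gamma_pqq = 0.000000, Gamma_qpp = 0.000000, Gamma_qpq = 0.000000, Gamma_qqq = 0.000000; k2 = (-1.000000, 0.250000, 0.000000, 0.000000)
  k3: at (p, q) = (0.625000, 1.031250), (dp/dtau, dq/dtau) = (-1.000000, 0.250000); Gamma_ppp = 0.000000, Gamma_ppq = 0.000000, Gamma_pqq = 0.000000, Gamma_qpp = 0.000000, Gamma_qpq = 0.000000, Gamma_qqq = 0.000000; k3 = (-1.000000, 0.250000, 0.000000, 0.000000)
  k4: at (p, q) = (0.500000, 1.062500), (dp/dtau, dq/dtau) = (-1.000000, 0.250000); Gamma_ppp = 0.000000, Gamma_ppq = 0.000000, Gamma_pqq = 0.000000, Gamma_qpp = 0.000000, Gamma_qpq = 0.000000, Gamma_qqq = 0.000000; k4 = (-1.000000, 0.250000, 0.000000, 0.000000)
  Y <- Y + (h/6)(k1 + 2k2 + 2k3 + k4): p = 0.5000, q = 1.0625, dp/dtau = -1.0000, dq/dtau = 0.2500
step 2:
  k1: at (p, q) = (0.500000, 1.062500), (dp/dtau, dq/dtau) = (-1.000000, 0.250000); Gamma_ppp = 0.000000, Gamma_ppq = 0.000000, Gamma_pqq = 0.000000, Gamma_qpp = 0.000000, Gamma_qpq = 0.000000, Gamma_qqq = 0.000000; k1 = (-1.000000, 0.250000, 0.000000, 0.000000)
  k2: at (p, q) = (0.375000, 1.093750), (dp/dtau, dq/dtau) = (-1.000000, 0.250000); Gamma_ppp = 0.000000, Gamma_ppq = 0.000000, Gamma_pqq = 0.000000, Gamma_qpp = 0.000000, Gamma_qpq = 0.000000, Gamma_qqq = 0.000000; k2 = (-1.000000, 0.250000, 0.000000, 0.000000)
  k3: at (p, q) = (0.375000, 1.093750), (dp/dtau, dq/dtau) = (-1.000000, 0.250000); Gamma_ppp = 0.000000, Gamma_ppq = 0.000000, Gamma_pqq = 0.000000, Gamma_qpp = 0.000000, Gamma_qpq = 0.000000, Gamma_qqq = 0.000000; k3 = (-1.000000, 0.250000, 0.000000, 0.000000)
  k4: at (p, q) = (0.250000, 1.125000), (dp/dtau, dq/dtau) = (-1.000000, 0.250000); Gamma_ppp = 0.000000, Gamma_ppq = 0.000000, Gamma_pqq = 0.000000, Gamma_qpp = 0.000000, Gamma_qpq = 0.000000, Gamma_qqq = 0.000000; k4 = (-1.000000, 0.250000, 0.000000, 0.000000)
  Y <- Y + (h/6)(k1 + 2k2 + 2k3 + k4): p = 0.2500, q = 1.1250, dp/dtau = -1.0000, dq/dtau = 0.2500
step 3:
  k1: at (p, q) = (0.250000, 1.125000), (dp/dtau, dq/dtau) = (-1.000000, 0.250000); Gamma_ppp = 0.000000, Gamma_ppq = 0.000000, Gamma_pqq = 0.000000, Gamma_qpp = 0.000000, Gamma_qpq = 0.000000, Gamma_qqq = 0.000000; k1 = (-1.000000, 0.250000, 0.000000, 0.000000)
  k2: at (p, q) = (0.125000, 1.156250), (dp/dtau, dq/dtau) = (-1.000000, 0.250000); Gamma_ppp = 0.000000, Gamma_ppq = 0.000000, Gamma_pqq = 0.000000, Gamma_qpp = 0.000000, Gamma_qpq = 0.000000, Gamma_qqq = 0.000000; k2 = (-1.000000, 0.250000, 0.000000, 0.000000)
  k3: at (p, q) = (0.125000, 1.156250), (dp/dtau, dq/dtau) = (-1.000000, 0.250000); Gamma_ppp = 0.000000, Gamma_ppq = 0.000000, Gamma_pqq = 0.000000, Gamma_qpp = 0.000000, Gamma_qpq = 0.000000, Gamma_qqq = 0.000000; k3 = (-1.000000, 0.250000, 0.000000, 0.000000)
  k4: at (p, q) = (0.000000, 1.187500), (dp/dtau, dq/dtau) = (-1.000000, 0.250000); Gamma_ppp = 0.000000, Gamma_ppq = 0.000000, Gamma_pqq = 0.000000, Gamma_qpp = 0.000000, Gamma_qpq = 0.000000, Gamma_qqq = 0.000000; k4 = (-1.000000, 0.250000, 0.000000, 0.000000)
  Y <- Y + (h/6)(k1 + 2k2 + 2k3 + k4): p = 0.0000, q = 1.1875, dp/dtau = -1.0000, dq/dtau = 0.2500


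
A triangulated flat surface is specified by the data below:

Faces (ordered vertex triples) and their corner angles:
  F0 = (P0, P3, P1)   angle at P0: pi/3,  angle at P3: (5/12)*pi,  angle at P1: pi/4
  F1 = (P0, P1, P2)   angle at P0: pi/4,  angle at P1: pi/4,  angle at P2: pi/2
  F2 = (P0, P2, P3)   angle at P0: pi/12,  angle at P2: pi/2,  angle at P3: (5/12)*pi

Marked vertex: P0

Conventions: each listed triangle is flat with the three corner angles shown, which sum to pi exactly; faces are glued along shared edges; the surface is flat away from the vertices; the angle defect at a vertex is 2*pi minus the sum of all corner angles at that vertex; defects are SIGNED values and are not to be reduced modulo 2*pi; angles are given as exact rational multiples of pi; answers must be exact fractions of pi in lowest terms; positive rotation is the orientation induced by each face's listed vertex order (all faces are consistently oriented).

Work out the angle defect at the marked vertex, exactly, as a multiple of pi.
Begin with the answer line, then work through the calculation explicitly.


Answer: defect(P0) = (4/3)*pi

Sum of corner angles at P0: (2/3)*pi
defect = 2*pi - (2/3)*pi


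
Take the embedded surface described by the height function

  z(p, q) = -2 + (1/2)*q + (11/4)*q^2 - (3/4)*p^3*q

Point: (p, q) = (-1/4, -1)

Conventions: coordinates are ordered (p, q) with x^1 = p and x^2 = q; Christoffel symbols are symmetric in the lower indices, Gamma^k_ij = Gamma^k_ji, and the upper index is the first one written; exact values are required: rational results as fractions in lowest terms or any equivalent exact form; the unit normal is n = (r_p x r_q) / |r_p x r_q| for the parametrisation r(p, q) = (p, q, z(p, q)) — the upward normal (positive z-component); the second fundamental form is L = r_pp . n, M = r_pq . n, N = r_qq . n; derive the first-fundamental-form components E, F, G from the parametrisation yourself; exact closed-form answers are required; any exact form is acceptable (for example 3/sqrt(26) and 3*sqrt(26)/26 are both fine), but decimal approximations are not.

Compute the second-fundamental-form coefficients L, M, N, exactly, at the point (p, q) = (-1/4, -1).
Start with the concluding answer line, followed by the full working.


Answer: L = -288*sqrt(3209)/73807, M = -36*sqrt(3209)/73807, N = 1408*sqrt(3209)/73807

z_p = 9/64, z_q = -1277/256, z_pp = -9/8, z_pq = -9/64, z_qq = 11/2
E = 4177/4096, F = -11493/16384, G = 1696265/65536; answer radicand W^2 = 1697561/65536
unnormalised second-form numerators: l = -9/8, m = -9/64, n = 11/2; L = l/sqrt(1697561/65536), and similarly M = m/sqrt(W^2), N = n/sqrt(W^2)


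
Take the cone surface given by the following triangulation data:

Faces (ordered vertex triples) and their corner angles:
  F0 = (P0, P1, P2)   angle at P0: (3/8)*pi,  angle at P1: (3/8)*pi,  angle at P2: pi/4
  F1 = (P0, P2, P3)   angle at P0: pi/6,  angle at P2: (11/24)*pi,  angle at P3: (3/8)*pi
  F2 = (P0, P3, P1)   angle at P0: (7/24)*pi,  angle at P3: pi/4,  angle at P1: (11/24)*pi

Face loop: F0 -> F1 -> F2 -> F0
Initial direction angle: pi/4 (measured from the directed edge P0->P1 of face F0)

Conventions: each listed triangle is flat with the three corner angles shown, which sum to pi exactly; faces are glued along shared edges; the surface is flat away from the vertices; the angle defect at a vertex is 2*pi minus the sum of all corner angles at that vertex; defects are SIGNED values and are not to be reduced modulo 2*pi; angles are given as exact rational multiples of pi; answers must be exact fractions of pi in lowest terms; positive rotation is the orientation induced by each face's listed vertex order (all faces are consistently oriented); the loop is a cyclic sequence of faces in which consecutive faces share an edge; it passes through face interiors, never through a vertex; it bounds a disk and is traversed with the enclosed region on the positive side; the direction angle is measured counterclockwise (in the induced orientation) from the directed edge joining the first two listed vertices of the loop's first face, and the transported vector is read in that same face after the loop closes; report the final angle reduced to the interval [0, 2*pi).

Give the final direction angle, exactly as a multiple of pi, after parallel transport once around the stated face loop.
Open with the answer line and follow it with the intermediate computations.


Answer: final direction angle = (17/12)*pi

enclosed vertex P0: corner angles sum to (5/6)*pi, defect = 2*pi - (5/6)*pi = (7/6)*pi
transport around the loop rotates by the sum of enclosed defects; add to the initial angle mod 2*pi
final angle = pi/4 + (7/6)*pi = (17/12)*pi (mod 2*pi)


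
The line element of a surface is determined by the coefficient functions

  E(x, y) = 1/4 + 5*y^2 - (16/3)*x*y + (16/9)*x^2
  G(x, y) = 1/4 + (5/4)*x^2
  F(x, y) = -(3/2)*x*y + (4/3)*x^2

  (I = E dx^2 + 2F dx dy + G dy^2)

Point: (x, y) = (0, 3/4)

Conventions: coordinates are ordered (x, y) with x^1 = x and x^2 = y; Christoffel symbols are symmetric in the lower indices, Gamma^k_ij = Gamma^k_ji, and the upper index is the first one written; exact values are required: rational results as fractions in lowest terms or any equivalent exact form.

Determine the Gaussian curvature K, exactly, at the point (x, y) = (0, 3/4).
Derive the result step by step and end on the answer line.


E = 49/16, F = 0, G = 1/4, EG - F^2 = 49/64 at the point
E_x = -4, E_y = 15/2, F_x = -9/8, F_y = 0, G_x = 0, G_y = 0
E_yy = 10, F_xy = -3/2, G_xx = 5/2
The intrinsic route: Brioschi's K = (det M1 - det M2)/(EG - F^2)^2.
M1 = [[-E_yy/2 + F_xy - G_xx/2, E_x/2, F_x - E_y/2], [F_y - G_x/2, E, F], [G_y/2, F, G]] = [[-31/4, -2, -39/8], [0, 49/16, 0], [0, 0, 1/4]]; det M1 = -1519/256
M2 = [[0, E_y/2, G_x/2], [E_y/2, E, F], [G_x/2, F, G]] = [[0, 15/4, 0], [15/4, 49/16, 0], [0, 0, 1/4]]; det M2 = -225/64
det M1 - det M2 = -619/256; K = -619/256 / (49/64)^2 = -9904/2401

Answer: K = -9904/2401


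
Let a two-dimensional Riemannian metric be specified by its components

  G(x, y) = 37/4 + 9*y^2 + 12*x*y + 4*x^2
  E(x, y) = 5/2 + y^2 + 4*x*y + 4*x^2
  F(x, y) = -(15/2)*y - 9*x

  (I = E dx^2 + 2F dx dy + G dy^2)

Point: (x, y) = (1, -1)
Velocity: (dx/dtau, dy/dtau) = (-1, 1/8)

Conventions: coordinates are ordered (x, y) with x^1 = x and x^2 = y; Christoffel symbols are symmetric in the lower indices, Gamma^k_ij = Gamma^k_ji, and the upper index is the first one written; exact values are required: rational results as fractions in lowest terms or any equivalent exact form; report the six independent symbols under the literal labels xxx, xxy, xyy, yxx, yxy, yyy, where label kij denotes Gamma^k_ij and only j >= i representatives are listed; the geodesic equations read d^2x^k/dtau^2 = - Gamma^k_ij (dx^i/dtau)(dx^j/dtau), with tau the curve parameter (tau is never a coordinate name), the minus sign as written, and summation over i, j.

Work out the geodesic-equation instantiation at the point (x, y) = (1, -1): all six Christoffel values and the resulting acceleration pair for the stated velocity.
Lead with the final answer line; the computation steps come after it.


Answer: Gamma_xxx = 44/269, Gamma_xxy = 58/269, Gamma_xyy = -487/269, Gamma_yxx = -256/269, Gamma_yxy = -44/269, Gamma_yyy = -150/269; accelerations (d^2x/dtau^2, d^2y/dtau^2) = (-1401/17216, 7915/8608)

E = 7/2, F = -3/2, G = 41/4 at the point
E_x = 4, E_y = 2, F_x = -9, F_y = -15/2, G_x = -4, G_y = -6
EG - F^2 = 269/8;  g^inv = (8/269) * [[41/4, 3/2], [3/2, 7/2]]
first-kind symbols [ij,l] = (1/2)(d_i g_jl + d_j g_il - d_l g_ij): [xx,x] = E_x/2 = 2, [xx,y] = F_x - E_y/2 = -10, [xy,x] = E_y/2 = 1, [xy,y] = G_x/2 = -2, [yy,x] = F_y - G_x/2 = -11/2, [yy,y] = G_y/2 = -3
Gamma^x_ij = (G*[ij,x] - F*[ij,y])/(EG - F^2), Gamma^y_ij = (E*[ij,y] - F*[ij,x])/(EG - F^2)
Gamma_xxx = 44/269, Gamma_xxy = 58/269, Gamma_xyy = -487/269, Gamma_yxx = -256/269, Gamma_yxy = -44/269, Gamma_yyy = -150/269
d^2x/dtau^2 = -(Gamma_xxx*(-1)^2 + 2*Gamma_xxy*(-1)*(1/8) + Gamma_xyy*(1/8)^2) = -1401/17216
d^2y/dtau^2 = -(Gamma_yxx*(-1)^2 + 2*Gamma_yxy*(-1)*(1/8) + Gamma_yyy*(1/8)^2) = 7915/8608


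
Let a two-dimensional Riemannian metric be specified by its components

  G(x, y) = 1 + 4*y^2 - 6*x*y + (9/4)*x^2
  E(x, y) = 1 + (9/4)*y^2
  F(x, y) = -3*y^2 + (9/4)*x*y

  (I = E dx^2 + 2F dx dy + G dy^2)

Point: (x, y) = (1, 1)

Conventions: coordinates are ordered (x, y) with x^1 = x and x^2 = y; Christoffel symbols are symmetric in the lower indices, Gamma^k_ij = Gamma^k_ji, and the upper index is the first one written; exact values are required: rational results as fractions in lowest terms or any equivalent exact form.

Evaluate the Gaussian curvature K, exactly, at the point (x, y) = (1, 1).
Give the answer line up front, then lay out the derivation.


Answer: K = -9/49

E = 13/4, F = -3/4, G = 5/4, EG - F^2 = 7/2 at the point
E_x = 0, E_y = 9/2, F_x = 9/4, F_y = -15/4, G_x = -3/2, G_y = 2
E_yy = 9/2, F_xy = 9/4, G_xx = 9/2
Using the Brioschi determinant formula for K from the metric derivatives:
M1 = [[-E_yy/2 + F_xy - G_xx/2, E_x/2, F_x - E_y/2], [F_y - G_x/2, E, F], [G_y/2, F, G]] = [[-9/4, 0, 0], [-3, 13/4, -3/4], [1, -3/4, 5/4]]; det M1 = -63/8
M2 = [[0, E_y/2, G_x/2], [E_y/2, E, F], [G_x/2, F, G]] = [[0, 9/4, -3/4], [9/4, 13/4, -3/4], [-3/4, -3/4, 5/4]]; det M2 = -45/8
det M1 - det M2 = -9/4; K = -9/4 / (7/2)^2 = -9/49


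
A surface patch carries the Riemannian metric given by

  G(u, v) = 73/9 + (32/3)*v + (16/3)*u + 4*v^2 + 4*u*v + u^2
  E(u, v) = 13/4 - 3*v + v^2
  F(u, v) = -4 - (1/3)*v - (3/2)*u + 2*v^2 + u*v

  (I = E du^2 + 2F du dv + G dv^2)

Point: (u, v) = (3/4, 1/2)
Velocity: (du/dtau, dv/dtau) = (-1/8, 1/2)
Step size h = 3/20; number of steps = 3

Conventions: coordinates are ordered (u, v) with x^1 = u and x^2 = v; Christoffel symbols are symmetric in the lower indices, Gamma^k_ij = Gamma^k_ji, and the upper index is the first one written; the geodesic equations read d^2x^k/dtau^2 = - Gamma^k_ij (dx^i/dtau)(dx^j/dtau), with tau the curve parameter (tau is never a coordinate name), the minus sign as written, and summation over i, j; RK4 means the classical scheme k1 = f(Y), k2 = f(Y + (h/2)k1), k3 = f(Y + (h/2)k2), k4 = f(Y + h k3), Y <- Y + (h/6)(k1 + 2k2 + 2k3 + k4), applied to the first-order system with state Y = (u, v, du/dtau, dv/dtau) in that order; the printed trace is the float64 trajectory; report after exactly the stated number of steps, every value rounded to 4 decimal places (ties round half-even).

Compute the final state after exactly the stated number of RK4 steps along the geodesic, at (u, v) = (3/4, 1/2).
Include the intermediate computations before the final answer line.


f(Y) = (du/dtau, dv/dtau, -Gamma^u_ij Y'^i Y'^j, -Gamma^v_ij Y'^i Y'^j) with the Gammas evaluated at the stage position; h = 0.150000; intermediate values shown to 6 dp
step 0: u = 0.7500, v = 0.5000, du/dtau = -0.1250, dv/dtau = 0.5000
step 1:
  k1: at (u, v) = (0.750000, 0.500000), (du/dtau, dv/dtau) = (-0.125000, 0.500000); Gamma_uuu = 0.000000, Gamma_uuv = -0.046497, Gamma_uvv = -0.092993, Gamma_vuu = 0.000000, Gamma_vuv = 0.205360, Gamma_vvv = 0.410720; k1 = (-0.125000, 0.500000, 0.017436, -0.077010)
  k2: at (u, v) = (0.740625, 0.537500), (du/dtau, dv/dtau) = (-0.123692, 0.494224); Gamma_uuu = 0.000000, Gamma_uuv = -0.043716, Gamma_uvv = -0.087431, Gamma_vuu = 0.000000, Gamma_vuv = 0.203580, Gamma_vvv = 0.407160; k2 = (-0.123692, 0.494224, 0.016011, -0.074562)
  k3: at (u, v) = (0.740723, 0.537067), (du/dtau, dv/dtau) = (-0.123799, 0.494408); Gamma_uuu = 0.000000, Gamma_uuv = -0.043747, Gamma_uvv = -0.087494, Gamma_vuu = 0.000000, Gamma_vuv = 0.203601, Gamma_vvv = 0.407202; k3 = (-0.123799, 0.494408, 0.016032, -0.074612)
  k4: at (u, v) = (0.731430, 0.574161), (du/dtau, dv/dtau) = (-0.122595, 0.488808); Gamma_uuu = 0.000000, Gamma_uuv = -0.041099, Gamma_uvv = -0.082198, Gamma_vuu = 0.000000, Gamma_vuv = 0.201820, Gamma_vvv = 0.403640; k4 = (-0.122595, 0.488808, 0.014714, -0.072255)
  Y <- Y + (h/6)(k1 + 2k2 + 2k3 + k4): u = 0.7314, v = 0.5742, du/dtau = -0.1226, dv/dtau = 0.4888
step 2:
  k1: at (u, v) = (0.731436, 0.574152), (du/dtau, dv/dtau) = (-0.122594, 0.488810); Gamma_uuu = 0.000000, Gamma_uuv = -0.041099, Gamma_uvv = -0.082199, Gamma_vuu = 0.000000, Gamma_vuv = 0.201820, Gamma_vvv = 0.403641; k1 = (-0.122594, 0.488810, 0.014714, -0.072256)
  k2: at (u, v) = (0.722241, 0.610813), (du/dtau, dv/dtau) = (-0.121491, 0.483391); Gamma_uuu = 0.000000, Gamma_uuv = -0.038580, Gamma_uvv = -0.077161, Gamma_vuu = 0.000000, Gamma_vuv = 0.200043, Gamma_vvv = 0.400087; k2 = (-0.121491, 0.483391, 0.013498, -0.069991)
  k3: at (u, v) = (0.722324, 0.610406), (du/dtau, dv/dtau) = (-0.121582, 0.483560); Gamma_uuu = 0.000000, Gamma_uuv = -0.038608, Gamma_uvv = -0.077216, Gamma_vuu = 0.000000, Gamma_vuv = 0.200064, Gamma_vvv = 0.400128; k3 = (-0.121582, 0.483560, 0.013516, -0.070038)
  k4: at (u, v) = (0.713198, 0.646686), (du/dtau, dv/dtau) = (-0.120567, 0.478304); Gamma_uuu = 0.000000, Gamma_uuv = -0.036208, Gamma_uvv = -0.072415, Gamma_vuu = 0.000000, Gamma_vuv = 0.198293, Gamma_vvv = 0.396587; k4 = (-0.120567, 0.478304, 0.012391, -0.067859)
  Y <- Y + (h/6)(k1 + 2k2 + 2k3 + k4): u = 0.7132, v = 0.6467, du/dtau = -0.1206, dv/dtau = 0.4783
step 3:
  k1: at (u, v) = (0.713203, 0.646677), (du/dtau, dv/dtau) = (-0.120566, 0.478305); Gamma_uuu = 0.000000, Gamma_uuv = -0.036208, Gamma_uvv = -0.072416, Gamma_vuu = 0.000000, Gamma_vuv = 0.198294, Gamma_vvv = 0.396587; k1 = (-0.120566, 0.478305, 0.012391, -0.067860)
  k2: at (u, v) = (0.704160, 0.682550), (du/dtau, dv/dtau) = (-0.119636, 0.473216); Gamma_uuu = 0.000000, Gamma_uuv = -0.033923, Gamma_uvv = -0.067846, Gamma_vuu = 0.000000, Gamma_vuv = 0.196534, Gamma_vvv = 0.393068; k2 = (-0.119636, 0.473216, 0.011352, -0.065768)
  k3: at (u, v) = (0.704230, 0.682168), (du/dtau, dv/dtau) = (-0.119714, 0.473373); Gamma_uuu = 0.000000, Gamma_uuv = -0.033947, Gamma_uvv = -0.067894, Gamma_vuu = 0.000000, Gamma_vuv = 0.196554, Gamma_vvv = 0.393108; k3 = (-0.119714, 0.473373, 0.011366, -0.065811)
  k4: at (u, v) = (0.695246, 0.717683), (du/dtau, dv/dtau) = (-0.118861, 0.468434); Gamma_uuu = 0.000000, Gamma_uuv = -0.031768, Gamma_uvv = -0.063536, Gamma_vuu = 0.000000, Gamma_vuv = 0.194806, Gamma_vvv = 0.389612; k4 = (-0.118861, 0.468434, 0.010404, -0.063800)
  Y <- Y + (h/6)(k1 + 2k2 + 2k3 + k4): u = 0.6952, v = 0.7177, du/dtau = -0.1189, dv/dtau = 0.4684

Answer: u = 0.6952, v = 0.7177, du/dtau = -0.1189, dv/dtau = 0.4684


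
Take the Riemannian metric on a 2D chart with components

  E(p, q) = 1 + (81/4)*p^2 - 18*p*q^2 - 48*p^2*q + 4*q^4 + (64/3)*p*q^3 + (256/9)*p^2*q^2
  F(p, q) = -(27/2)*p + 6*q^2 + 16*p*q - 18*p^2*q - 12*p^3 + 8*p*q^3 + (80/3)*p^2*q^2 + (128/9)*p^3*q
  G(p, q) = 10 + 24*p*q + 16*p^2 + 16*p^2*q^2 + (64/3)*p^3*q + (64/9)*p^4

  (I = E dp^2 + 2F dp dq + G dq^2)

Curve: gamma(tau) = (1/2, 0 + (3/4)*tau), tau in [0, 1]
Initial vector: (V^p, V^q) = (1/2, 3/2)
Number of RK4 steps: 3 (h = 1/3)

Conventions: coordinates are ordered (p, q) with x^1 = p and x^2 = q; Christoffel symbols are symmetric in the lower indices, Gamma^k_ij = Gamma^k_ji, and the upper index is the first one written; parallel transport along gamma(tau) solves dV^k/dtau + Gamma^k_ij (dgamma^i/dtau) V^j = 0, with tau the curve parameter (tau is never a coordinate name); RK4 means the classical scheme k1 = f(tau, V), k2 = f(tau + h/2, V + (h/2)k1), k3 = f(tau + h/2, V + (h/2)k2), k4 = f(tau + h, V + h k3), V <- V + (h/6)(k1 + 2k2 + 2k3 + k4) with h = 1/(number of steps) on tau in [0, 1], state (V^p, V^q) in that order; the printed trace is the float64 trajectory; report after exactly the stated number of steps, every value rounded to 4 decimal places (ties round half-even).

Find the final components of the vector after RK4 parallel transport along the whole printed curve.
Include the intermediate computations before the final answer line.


gamma'(tau) = (0, 3/4); f(tau, V)^k = -Gamma^k_ij(gamma(tau)) gamma'^i(tau) V^j; h = 1/3; intermediate values shown to 6 dp
curve data and Christoffel symbols at the stage parameters:
  tau = 0.000000: gamma = (0.500000, 0.000000), gamma' = (0.000000, 0.750000); Gamma_ppp = 0.519046, Gamma_ppq = -0.307583, Gamma_pqq = -0.230687, Gamma_qpp = -0.845853, Gamma_qpq = 0.501246, Gamma_qqq = 0.375934
  tau = 0.166667: gamma = (0.500000, 0.125000), gamma' = (0.000000, 0.750000); Gamma_ppp = 0.363277, Gamma_ppq = -0.300099, Gamma_pqq = -0.189536, Gamma_qpp = -0.754654, Gamma_qpq = 0.623409, Gamma_qqq = 0.393732
  tau = 0.333333: gamma = (0.500000, 0.250000), gamma' = (0.000000, 0.750000); Gamma_ppp = 0.225405, Gamma_ppq = -0.260995, Gamma_pqq = -0.142361, Gamma_qpp = -0.644013, Gamma_qpq = 0.745700, Gamma_qqq = 0.406745
  tau = 0.500000: gamma = (0.500000, 0.375000), gamma' = (0.000000, 0.750000); Gamma_ppp = 0.112932, Gamma_ppq = -0.188220, Gamma_pqq = -0.090346, Gamma_qpp = -0.514873, Gamma_qpq = 0.858122, Gamma_qqq = 0.411898
  tau = 0.666667: gamma = (0.500000, 0.500000), gamma' = (0.000000, 0.750000); Gamma_ppp = 0.033283, Gamma_ppq = -0.084720, Gamma_pqq = -0.036309, Gamma_qpp = -0.372769, Gamma_qpq = 0.948865, Gamma_qqq = 0.406657
  tau = 0.833333: gamma = (0.500000, 0.625000), gamma' = (0.000000, 0.750000); Gamma_ppp = -0.009158, Gamma_ppq = 0.040558, Gamma_pqq = 0.015700, Gamma_qpp = -0.227508, Gamma_qpq = 1.007536, Gamma_qqq = 0.390014
  tau = 1.000000: gamma = (0.500000, 0.750000), gamma' = (0.000000, 0.750000); Gamma_ppp = -0.015372, Gamma_ppq = 0.174221, Gamma_pqq = 0.061490, Gamma_qpp = -0.090770, Gamma_qpq = 1.028732, Gamma_qqq = 0.363082
step 0: V^p = 0.5000, V^q = 1.5000
step 1: k1 = (0.374867, -0.610894), k2 = (0.325354, -0.675873), k3 = (0.321957, -0.668817), k4 = (0.255233, -0.729237); V <- V + (h/6)(k1 + 2k2 + 2k3 + k4): V^p = 0.6069, V^q = 1.2761
step 2: k1 = (0.255058, -0.728737), k2 = (0.169918, -0.774682), k3 = (0.167396, -0.763184), k4 = (0.069933, -0.783254); V <- V + (h/6)(k1 + 2k2 + 2k3 + k4): V^p = 0.6625, V^q = 1.0213
step 3: k1 = (0.069904, -0.782920), k2 = (-0.030994, -0.769957), k3 = (-0.030508, -0.757882), k4 = (-0.120680, -0.712586); V <- V + (h/6)(k1 + 2k2 + 2k3 + k4): V^p = 0.6528, V^q = 0.7684

Answer: V^p = 0.6528, V^q = 0.7684


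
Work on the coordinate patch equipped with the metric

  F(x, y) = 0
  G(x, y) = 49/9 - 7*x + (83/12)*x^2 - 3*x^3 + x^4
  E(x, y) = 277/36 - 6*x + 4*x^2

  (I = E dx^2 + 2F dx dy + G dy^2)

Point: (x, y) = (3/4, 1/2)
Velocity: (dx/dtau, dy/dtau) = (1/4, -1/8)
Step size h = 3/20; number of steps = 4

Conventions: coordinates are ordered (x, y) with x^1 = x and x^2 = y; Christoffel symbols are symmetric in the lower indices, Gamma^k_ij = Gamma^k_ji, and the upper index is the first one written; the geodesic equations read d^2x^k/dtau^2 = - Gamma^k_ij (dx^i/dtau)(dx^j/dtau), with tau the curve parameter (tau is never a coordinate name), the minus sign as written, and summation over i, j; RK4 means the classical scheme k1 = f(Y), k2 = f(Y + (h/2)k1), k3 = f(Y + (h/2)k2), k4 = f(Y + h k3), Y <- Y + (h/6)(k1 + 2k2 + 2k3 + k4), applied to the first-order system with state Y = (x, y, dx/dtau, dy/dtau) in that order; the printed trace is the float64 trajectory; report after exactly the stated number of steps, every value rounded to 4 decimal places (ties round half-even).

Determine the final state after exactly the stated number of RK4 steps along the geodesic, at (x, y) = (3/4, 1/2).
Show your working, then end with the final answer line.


f(Y) = (dx/dtau, dy/dtau, -Gamma^x_ij Y'^i Y'^j, -Gamma^y_ij Y'^i Y'^j) with the Gammas evaluated at the stage position; h = 0.150000; intermediate values shown to 6 dp
step 0: x = 0.7500, y = 0.5000, dx/dtau = 0.2500, dy/dtau = -0.1250
step 1:
  k1: at (x, y) = (0.750000, 0.500000), (dx/dtau, dy/dtau) = (0.250000, -0.125000); Gamma_xxx = 0.000000, Gamma_xxy = 0.000000, Gamma_xyy = 0.000000, Gamma_yxx = 0.000000, Gamma_yxy = 0.000000, Gamma_yyy = 0.000000; k1 = (0.250000, -0.125000, 0.000000, 0.000000)
  k2: at (x, y) = (0.768750, 0.490625), (dx/dtau, dy/dtau) = (0.250000, -0.125000); Gamma_xxx = 0.013772, Gamma_xxy = 0.000000, Gamma_xyy = -0.012196, Gamma_yxx = 0.000000, Gamma_yxy = 0.021172, Gamma_yyy = 0.000000; k2 = (0.250000, -0.125000, -0.000670, 0.001323)
  k3: at (x, y) = (0.768750, 0.490625), (dx/dtau, dy/dtau) = (0.249950, -0.124901); Gamma_xxx = 0.013772, Gamma_xxy = 0.000000, Gamma_xyy = -0.012196, Gamma_yxx = 0.000000, Gamma_yxy = 0.021172, Gamma_yyy = 0.000000; k3 = (0.249950, -0.124901, -0.000670, 0.001322)
  k4: at (x, y) = (0.787492, 0.481265), (dx/dtau, dy/dtau) = (0.249899, -0.124802); Gamma_xxx = 0.027517, Gamma_xxy = 0.000000, Gamma_xyy = -0.024383, Gamma_yxx = 0.000000, Gamma_yxy = 0.042311, Gamma_yyy = 0.000000; k4 = (0.249899, -0.124802, -0.001339, 0.002639)
  Y <- Y + (h/6)(k1 + 2k2 + 2k3 + k4): x = 0.7875, y = 0.4813, dx/dtau = 0.2499, dy/dtau = -0.1248
step 2:
  k1: at (x, y) = (0.787495, 0.481260), (dx/dtau, dy/dtau) = (0.249900, -0.124802); Gamma_xxx = 0.027519, Gamma_xxy = 0.000000, Gamma_xyy = -0.024385, Gamma_yxx = 0.000000, Gamma_yxy = 0.042314, Gamma_yyy = 0.000000; k1 = (0.249900, -0.124802, -0.001339, 0.002639)
  k2: at (x, y) = (0.806237, 0.471900), (dx/dtau, dy/dtau) = (0.249799, -0.124604); Gamma_xxx = 0.041222, Gamma_xxy = 0.000000, Gamma_xyy = -0.036563, Gamma_yxx = 0.000000, Gamma_yxy = 0.063402, Gamma_yyy = 0.000000; k2 = (0.249799, -0.124604, -0.002005, 0.003947)
  k3: at (x, y) = (0.806230, 0.471915), (dx/dtau, dy/dtau) = (0.249749, -0.124506); Gamma_xxx = 0.041216, Gamma_xxy = 0.000000, Gamma_xyy = -0.036559, Gamma_yxx = 0.000000, Gamma_yxy = 0.063394, Gamma_yyy = 0.000000; k3 = (0.249749, -0.124506, -0.002004, 0.003942)
  k4: at (x, y) = (0.824957, 0.462584), (dx/dtau, dy/dtau) = (0.249599, -0.124210); Gamma_xxx = 0.054844, Gamma_xxy = 0.000000, Gamma_xyy = -0.048714, Gamma_yxx = 0.000000, Gamma_yxy = 0.084390, Gamma_yyy = 0.000000; k4 = (0.249599, -0.124210, -0.002665, 0.005233)
  Y <- Y + (h/6)(k1 + 2k2 + 2k3 + k4): x = 0.8250, y = 0.4626, dx/dtau = 0.2496, dy/dtau = -0.1242
step 3:
  k1: at (x, y) = (0.824960, 0.462579), (dx/dtau, dy/dtau) = (0.249599, -0.124210); Gamma_xxx = 0.054846, Gamma_xxy = 0.000000, Gamma_xyy = -0.048716, Gamma_yxx = 0.000000, Gamma_yxy = 0.084393, Gamma_yyy = 0.000000; k1 = (0.249599, -0.124210, -0.002665, 0.005233)
  k2: at (x, y) = (0.843680, 0.453263), (dx/dtau, dy/dtau) = (0.249399, -0.123818); Gamma_xxx = 0.068385, Gamma_xxy = 0.000000, Gamma_xyy = -0.060849, Gamma_yxx = 0.000000, Gamma_yxy = 0.105281, Gamma_yyy = 0.000000; k2 = (0.249399, -0.123818, -0.003321, 0.006502)
  k3: at (x, y) = (0.843665, 0.453293), (dx/dtau, dy/dtau) = (0.249350, -0.123723); Gamma_xxx = 0.068374, Gamma_xxy = 0.000000, Gamma_xyy = -0.060840, Gamma_yxx = 0.000000, Gamma_yxy = 0.105265, Gamma_yyy = 0.000000; k3 = (0.249350, -0.123723, -0.003320, 0.006495)
  k4: at (x, y) = (0.862362, 0.444021), (dx/dtau, dy/dtau) = (0.249101, -0.123236); Gamma_xxx = 0.081793, Gamma_xxy = 0.000000, Gamma_xyy = -0.072937, Gamma_yxx = 0.000000, Gamma_yxy = 0.126005, Gamma_yyy = 0.000000; k4 = (0.249101, -0.123236, -0.003968, 0.007736)
  Y <- Y + (h/6)(k1 + 2k2 + 2k3 + k4): x = 0.8624, y = 0.4440, dx/dtau = 0.2491, dy/dtau = -0.1232
step 4:
  k1: at (x, y) = (0.862365, 0.444016), (dx/dtau, dy/dtau) = (0.249101, -0.123236); Gamma_xxx = 0.081795, Gamma_xxy = 0.000000, Gamma_xyy = -0.072939, Gamma_yxx = 0.000000, Gamma_yxy = 0.126008, Gamma_yyy = 0.000000; k1 = (0.249101, -0.123236, -0.003968, 0.007736)
  k2: at (x, y) = (0.881047, 0.434773), (dx/dtau, dy/dtau) = (0.248804, -0.122656); Gamma_xxx = 0.095080, Gamma_xxy = 0.000000, Gamma_xyy = -0.085002, Gamma_yxx = 0.000000, Gamma_yxy = 0.146585, Gamma_yyy = 0.000000; k2 = (0.248804, -0.122656, -0.004607, 0.008947)
  k3: at (x, y) = (0.881025, 0.434817), (dx/dtau, dy/dtau) = (0.248756, -0.122565); Gamma_xxx = 0.095064, Gamma_xxy = 0.000000, Gamma_xyy = -0.084988, Gamma_yxx = 0.000000, Gamma_yxy = 0.146560, Gamma_yyy = 0.000000; k3 = (0.248756, -0.122565, -0.004606, 0.008937)
  k4: at (x, y) = (0.899678, 0.425631), (dx/dtau, dy/dtau) = (0.248410, -0.121896); Gamma_xxx = 0.108187, Gamma_xxy = 0.000000, Gamma_xyy = -0.097002, Gamma_yxx = 0.000000, Gamma_yxy = 0.166936, Gamma_yyy = 0.000000; k4 = (0.248410, -0.121896, -0.005235, 0.010110)
  Y <- Y + (h/6)(k1 + 2k2 + 2k3 + k4): x = 0.8997, y = 0.4256, dx/dtau = 0.2484, dy/dtau = -0.1219

Answer: x = 0.8997, y = 0.4256, dx/dtau = 0.2484, dy/dtau = -0.1219


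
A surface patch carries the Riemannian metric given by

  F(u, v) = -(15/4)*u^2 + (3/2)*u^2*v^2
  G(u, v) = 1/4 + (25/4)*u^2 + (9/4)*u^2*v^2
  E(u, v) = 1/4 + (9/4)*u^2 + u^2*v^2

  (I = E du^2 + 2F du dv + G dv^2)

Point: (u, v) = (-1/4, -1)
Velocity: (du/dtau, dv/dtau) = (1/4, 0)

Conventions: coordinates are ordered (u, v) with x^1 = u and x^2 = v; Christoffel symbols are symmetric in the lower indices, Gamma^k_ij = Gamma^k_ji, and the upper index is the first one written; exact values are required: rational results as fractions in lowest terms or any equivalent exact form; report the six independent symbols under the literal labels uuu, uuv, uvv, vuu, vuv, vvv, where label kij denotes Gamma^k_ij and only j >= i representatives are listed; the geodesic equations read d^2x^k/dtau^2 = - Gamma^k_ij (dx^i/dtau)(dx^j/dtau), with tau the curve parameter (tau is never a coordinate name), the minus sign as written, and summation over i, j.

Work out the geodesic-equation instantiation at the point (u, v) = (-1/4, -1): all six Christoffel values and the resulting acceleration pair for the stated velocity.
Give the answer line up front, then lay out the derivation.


Answer: Gamma_uuu = -1916/1369, Gamma_uuv = -1424/1369, Gamma_uvv = 6119/1369, Gamma_vuu = 1736/1369, Gamma_vuv = -3980/1369, Gamma_vvv = 855/1369; accelerations (d^2u/dtau^2, d^2v/dtau^2) = (479/5476, -217/2738)

E = 29/64, F = -9/64, G = 25/32 at the point
E_u = -13/8, E_v = -1/8, F_u = 9/8, F_v = -3/16, G_u = -17/4, G_v = -9/32
EG - F^2 = 1369/4096;  g^inv = (4096/1369) * [[25/32, 9/64], [9/64, 29/64]]
first-kind symbols [ij,l] = (1/2)(d_i g_jl + d_j g_il - d_l g_ij): [uu,u] = E_u/2 = -13/16, [uu,v] = F_u - E_v/2 = 19/16, [uv,u] = E_v/2 = -1/16, [uv,v] = G_u/2 = -17/8, [vv,u] = F_v - G_u/2 = 31/16, [vv,v] = G_v/2 = -9/64
Gamma^u_ij = (G*[ij,u] - F*[ij,v])/(EG - F^2), Gamma^v_ij = (E*[ij,v] - F*[ij,u])/(EG - F^2)
Gamma_uuu = -1916/1369, Gamma_uuv = -1424/1369, Gamma_uvv = 6119/1369, Gamma_vuu = 1736/1369, Gamma_vuv = -3980/1369, Gamma_vvv = 855/1369
d^2u/dtau^2 = -(Gamma_uuu*(1/4)^2 + 2*Gamma_uuv*(1/4)*(0) + Gamma_uvv*(0)^2) = 479/5476
d^2v/dtau^2 = -(Gamma_vuu*(1/4)^2 + 2*Gamma_vuv*(1/4)*(0) + Gamma_vvv*(0)^2) = -217/2738


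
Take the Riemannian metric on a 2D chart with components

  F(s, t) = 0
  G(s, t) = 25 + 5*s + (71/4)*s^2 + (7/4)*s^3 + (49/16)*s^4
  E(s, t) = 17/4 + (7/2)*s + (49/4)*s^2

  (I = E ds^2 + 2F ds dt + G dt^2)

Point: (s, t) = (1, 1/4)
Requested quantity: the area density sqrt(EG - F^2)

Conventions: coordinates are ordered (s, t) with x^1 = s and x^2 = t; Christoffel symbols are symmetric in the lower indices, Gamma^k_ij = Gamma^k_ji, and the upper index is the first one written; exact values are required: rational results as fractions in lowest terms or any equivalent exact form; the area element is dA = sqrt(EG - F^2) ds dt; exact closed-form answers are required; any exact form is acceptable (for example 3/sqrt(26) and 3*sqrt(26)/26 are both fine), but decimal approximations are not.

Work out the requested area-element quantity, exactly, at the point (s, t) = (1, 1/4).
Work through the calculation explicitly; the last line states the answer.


E = 20, F = 0, G = 841/16; EG - F^2 = 4205/4

Answer: sqrt(EG - F^2) = 29*sqrt(5)/2


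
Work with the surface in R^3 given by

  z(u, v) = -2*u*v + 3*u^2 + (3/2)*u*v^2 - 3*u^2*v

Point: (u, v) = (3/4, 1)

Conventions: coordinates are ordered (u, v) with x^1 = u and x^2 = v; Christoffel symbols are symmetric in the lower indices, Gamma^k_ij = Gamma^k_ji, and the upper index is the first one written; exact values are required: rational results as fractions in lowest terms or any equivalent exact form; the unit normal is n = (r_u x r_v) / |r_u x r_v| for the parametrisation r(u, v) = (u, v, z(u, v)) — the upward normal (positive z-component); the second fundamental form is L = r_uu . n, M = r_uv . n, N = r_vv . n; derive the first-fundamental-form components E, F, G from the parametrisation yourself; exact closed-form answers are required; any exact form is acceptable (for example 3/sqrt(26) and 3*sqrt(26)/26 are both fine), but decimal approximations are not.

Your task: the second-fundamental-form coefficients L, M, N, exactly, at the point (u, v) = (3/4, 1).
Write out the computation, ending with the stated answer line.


z_u = -1/2, z_v = -15/16, z_uu = 0, z_uv = -7/2, z_vv = 9/4
E = 5/4, F = 15/32, G = 481/256; answer radicand W^2 = 545/256
unnormalised second-form numerators: l = 0, m = -7/2, n = 9/4; L = l/sqrt(545/256), and similarly M = m/sqrt(W^2), N = n/sqrt(W^2)

Answer: L = 0, M = -56*sqrt(545)/545, N = 36*sqrt(545)/545


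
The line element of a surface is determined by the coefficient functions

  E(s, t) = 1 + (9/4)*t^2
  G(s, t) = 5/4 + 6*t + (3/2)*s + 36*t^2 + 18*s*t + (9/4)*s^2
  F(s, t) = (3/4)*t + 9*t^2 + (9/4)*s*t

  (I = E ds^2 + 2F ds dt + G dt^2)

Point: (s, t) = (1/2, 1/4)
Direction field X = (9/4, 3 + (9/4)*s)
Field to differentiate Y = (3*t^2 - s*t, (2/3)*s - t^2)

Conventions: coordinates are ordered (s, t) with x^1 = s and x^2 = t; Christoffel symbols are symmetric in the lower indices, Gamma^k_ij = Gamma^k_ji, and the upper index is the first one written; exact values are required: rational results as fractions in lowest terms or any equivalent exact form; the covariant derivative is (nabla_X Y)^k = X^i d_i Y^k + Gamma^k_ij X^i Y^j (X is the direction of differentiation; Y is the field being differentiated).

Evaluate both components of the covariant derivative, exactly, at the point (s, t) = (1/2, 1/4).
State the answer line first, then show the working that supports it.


Answer: (nabla_X Y)^s = 69645/17824, (nabla_X Y)^t = 8763/4456

E = 73/64, F = 33/32, G = 137/16 at the point
E_s = 0, E_t = 9/8, F_s = 9/16, F_t = 51/8, G_s = 33/4, G_t = 33
EG - F^2 = 557/64;  g^inv = (64/557) * [[137/16, -33/32], [-33/32, 73/64]]
first-kind symbols [ij,l] = (1/2)(d_i g_jl + d_j g_il - d_l g_ij): [ss,s] = E_s/2 = 0, [ss,t] = F_s - E_t/2 = 0, [st,s] = E_t/2 = 9/16, [st,t] = G_s/2 = 33/8, [tt,s] = F_t - G_s/2 = 9/4, [tt,t] = G_t/2 = 33/2
Gamma^s_ij = (G*[ij,s] - F*[ij,t])/(EG - F^2), Gamma^t_ij = (E*[ij,t] - F*[ij,s])/(EG - F^2)
Gamma_sss = 0, Gamma_sst = 36/557, Gamma_stt = 144/557, Gamma_tss = 0, Gamma_tst = 264/557, Gamma_ttt = 1056/557
X = (9/4, 33/8), Y = (1/16, 13/48) at the point


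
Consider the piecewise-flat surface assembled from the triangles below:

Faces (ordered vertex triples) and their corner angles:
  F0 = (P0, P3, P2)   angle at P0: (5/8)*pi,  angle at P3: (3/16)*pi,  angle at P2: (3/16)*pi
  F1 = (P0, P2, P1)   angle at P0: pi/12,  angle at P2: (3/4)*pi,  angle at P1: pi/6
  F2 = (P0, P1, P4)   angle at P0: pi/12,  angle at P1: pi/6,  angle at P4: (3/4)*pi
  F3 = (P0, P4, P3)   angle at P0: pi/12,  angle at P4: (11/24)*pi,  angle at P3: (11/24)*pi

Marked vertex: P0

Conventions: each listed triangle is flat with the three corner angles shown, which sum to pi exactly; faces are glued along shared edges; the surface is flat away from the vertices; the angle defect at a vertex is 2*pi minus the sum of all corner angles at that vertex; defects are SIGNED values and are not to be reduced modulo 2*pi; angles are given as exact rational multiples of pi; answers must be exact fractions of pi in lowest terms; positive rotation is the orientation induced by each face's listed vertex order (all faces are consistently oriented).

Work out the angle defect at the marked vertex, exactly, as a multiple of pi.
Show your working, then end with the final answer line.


Sum of corner angles at P0: (7/8)*pi
defect = 2*pi - (7/8)*pi

Answer: defect(P0) = (9/8)*pi


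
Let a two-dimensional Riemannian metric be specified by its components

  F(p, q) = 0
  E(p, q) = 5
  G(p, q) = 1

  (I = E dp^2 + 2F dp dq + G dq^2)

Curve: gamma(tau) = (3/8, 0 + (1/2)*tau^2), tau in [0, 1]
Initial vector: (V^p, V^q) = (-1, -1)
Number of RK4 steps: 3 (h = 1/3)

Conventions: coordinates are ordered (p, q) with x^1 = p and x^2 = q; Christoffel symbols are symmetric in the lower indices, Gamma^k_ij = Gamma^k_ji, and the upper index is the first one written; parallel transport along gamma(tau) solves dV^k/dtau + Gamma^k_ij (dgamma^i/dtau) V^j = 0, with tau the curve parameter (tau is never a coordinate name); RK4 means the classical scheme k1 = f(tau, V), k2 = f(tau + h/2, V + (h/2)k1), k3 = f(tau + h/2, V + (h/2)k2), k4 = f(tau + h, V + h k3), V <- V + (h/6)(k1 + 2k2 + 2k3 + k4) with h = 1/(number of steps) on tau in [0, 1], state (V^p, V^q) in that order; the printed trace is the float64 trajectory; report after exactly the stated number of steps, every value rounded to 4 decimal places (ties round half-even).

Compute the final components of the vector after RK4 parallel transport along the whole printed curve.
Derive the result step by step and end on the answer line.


gamma'(tau) = (0, tau); f(tau, V)^k = -Gamma^k_ij(gamma(tau)) gamma'^i(tau) V^j; h = 1/3; intermediate values shown to 6 dp
curve data and Christoffel symbols at the stage parameters:
  tau = 0.000000: gamma = (0.375000, 0.000000), gamma' = (0.000000, 0.000000); Gamma_ppp = 0.000000, Gamma_ppq = 0.000000, Gamma_pqq = 0.000000, Gamma_qpp = 0.000000, Gamma_qpq = 0.000000, Gamma_qqq = 0.000000
  tau = 0.166667: gamma = (0.375000, 0.013889), gamma' = (0.000000, 0.166667); Gamma_ppp = 0.000000, Gamma_ppq = 0.000000, Gamma_pqq = 0.000000, Gamma_qpp = 0.000000, Gamma_qpq = 0.000000, Gamma_qqq = 0.000000
  tau = 0.333333: gamma = (0.375000, 0.055556), gamma' = (0.000000, 0.333333); Gamma_ppp = 0.000000, Gamma_ppq = 0.000000, Gamma_pqq = 0.000000, Gamma_qpp = 0.000000, Gamma_qpq = 0.000000, Gamma_qqq = 0.000000
  tau = 0.500000: gamma = (0.375000, 0.125000), gamma' = (0.000000, 0.500000); Gamma_ppp = 0.000000, Gamma_ppq = 0.000000, Gamma_pqq = 0.000000, Gamma_qpp = 0.000000, Gamma_qpq = 0.000000, Gamma_qqq = 0.000000
  tau = 0.666667: gamma = (0.375000, 0.222222), gamma' = (0.000000, 0.666667); Gamma_ppp = 0.000000, Gamma_ppq = 0.000000, Gamma_pqq = 0.000000, Gamma_qpp = 0.000000, Gamma_qpq = 0.000000, Gamma_qqq = 0.000000
  tau = 0.833333: gamma = (0.375000, 0.347222), gamma' = (0.000000, 0.833333); Gamma_ppp = 0.000000, Gamma_ppq = 0.000000, Gamma_pqq = 0.000000, Gamma_qpp = 0.000000, Gamma_qpq = 0.000000, Gamma_qqq = 0.000000
  tau = 1.000000: gamma = (0.375000, 0.500000), gamma' = (0.000000, 1.000000); Gamma_ppp = 0.000000, Gamma_ppq = 0.000000, Gamma_pqq = 0.000000, Gamma_qpp = 0.000000, Gamma_qpq = 0.000000, Gamma_qqq = 0.000000
step 0: V^p = -1.0000, V^q = -1.0000
step 1: k1 = (0.000000, 0.000000), k2 = (0.000000, 0.000000), k3 = (0.000000, 0.000000), k4 = (0.000000, 0.000000); V <- V + (h/6)(k1 + 2k2 + 2k3 + k4): V^p = -1.0000, V^q = -1.0000
step 2: k1 = (0.000000, 0.000000), k2 = (0.000000, 0.000000), k3 = (0.000000, 0.000000), k4 = (0.000000, 0.000000); V <- V + (h/6)(k1 + 2k2 + 2k3 + k4): V^p = -1.0000, V^q = -1.0000
step 3: k1 = (0.000000, 0.000000), k2 = (0.000000, 0.000000), k3 = (0.000000, 0.000000), k4 = (0.000000, 0.000000); V <- V + (h/6)(k1 + 2k2 + 2k3 + k4): V^p = -1.0000, V^q = -1.0000

Answer: V^p = -1.0000, V^q = -1.0000


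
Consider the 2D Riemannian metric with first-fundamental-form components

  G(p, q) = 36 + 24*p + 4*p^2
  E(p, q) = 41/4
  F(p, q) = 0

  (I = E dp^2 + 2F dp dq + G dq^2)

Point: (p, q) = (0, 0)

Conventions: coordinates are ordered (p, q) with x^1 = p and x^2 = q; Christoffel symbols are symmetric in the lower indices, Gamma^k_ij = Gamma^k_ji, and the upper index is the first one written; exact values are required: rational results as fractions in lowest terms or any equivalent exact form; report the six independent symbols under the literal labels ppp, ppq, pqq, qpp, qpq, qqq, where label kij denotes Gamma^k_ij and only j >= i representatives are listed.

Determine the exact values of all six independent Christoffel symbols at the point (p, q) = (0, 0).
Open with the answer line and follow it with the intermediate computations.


Answer: Gamma_ppp = 0, Gamma_ppq = 0, Gamma_pqq = -48/41, Gamma_qpp = 0, Gamma_qpq = 1/3, Gamma_qqq = 0

E = 41/4, F = 0, G = 36 at the point
E_p = 0, E_q = 0, F_p = 0, F_q = 0, G_p = 24, G_q = 0
EG - F^2 = 369;  g^inv = (1/369) * [[36, 0], [0, 41/4]]
first-kind symbols [ij,l] = (1/2)(d_i g_jl + d_j g_il - d_l g_ij): [pp,p] = E_p/2 = 0, [pp,q] = F_p - E_q/2 = 0, [pq,p] = E_q/2 = 0, [pq,q] = G_p/2 = 12, [qq,p] = F_q - G_p/2 = -12, [qq,q] = G_q/2 = 0
Gamma^p_ij = (G*[ij,p] - F*[ij,q])/(EG - F^2), Gamma^q_ij = (E*[ij,q] - F*[ij,p])/(EG - F^2)
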